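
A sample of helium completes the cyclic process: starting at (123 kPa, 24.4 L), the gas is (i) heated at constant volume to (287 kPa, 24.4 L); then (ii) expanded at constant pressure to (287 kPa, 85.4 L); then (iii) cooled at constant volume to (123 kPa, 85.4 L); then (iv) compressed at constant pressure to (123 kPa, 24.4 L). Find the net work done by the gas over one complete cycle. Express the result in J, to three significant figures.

Constant-volume legs do no work.
W(ii) = (287)(85.4 − 24.4) = 17507 J; W(iv) = (123)(24.4 − 85.4) = -7503 J.
W_net = 17507 − 7503 = 10004 J (the clockwise enclosed area).

W_net ≈ 10000 J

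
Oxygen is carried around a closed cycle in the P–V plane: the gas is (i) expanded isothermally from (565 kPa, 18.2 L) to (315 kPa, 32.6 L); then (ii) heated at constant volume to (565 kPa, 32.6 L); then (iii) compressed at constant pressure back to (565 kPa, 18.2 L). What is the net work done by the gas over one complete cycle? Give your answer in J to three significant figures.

W_net ≈ -2140 J

Leg (i): W = PᵢVᵢ ln(V_f/Vᵢ) = (10283) ln(32.6/18.2) = 5994 J.
Leg (ii): W = 0.
Leg (iii): W = PΔV = (565)(18.2 − 32.6) = -8136 J.
W_net = 5994 − 8136 = -2142 J.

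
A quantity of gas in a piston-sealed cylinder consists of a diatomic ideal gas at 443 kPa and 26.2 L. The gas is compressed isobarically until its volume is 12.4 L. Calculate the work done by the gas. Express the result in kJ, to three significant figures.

W ≈ -6.11 kJ

Isobaric: W = P ΔV.
W = (443 kPa)(12.4 − 26.2 L) = (443)(-13.8) = -6113 J.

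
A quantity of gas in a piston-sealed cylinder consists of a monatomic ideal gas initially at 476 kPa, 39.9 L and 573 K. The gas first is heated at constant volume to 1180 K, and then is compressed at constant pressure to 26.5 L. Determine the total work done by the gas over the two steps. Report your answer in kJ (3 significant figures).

Step 1 (isochoric): W = 0 (constant volume).
After step 1: P = 980.2 kPa (V unchanged).
Step 2 (isobaric): W = PΔV = (980.2 kPa)(26.5 − 39.9 L) = -13135 J.
W_total = 0 − 13135 = -13135 J.

W_total ≈ -13.1 kJ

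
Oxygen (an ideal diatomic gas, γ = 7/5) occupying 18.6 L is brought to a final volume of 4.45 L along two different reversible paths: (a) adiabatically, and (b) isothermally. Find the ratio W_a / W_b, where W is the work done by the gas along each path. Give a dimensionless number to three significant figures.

Path (a) adiabatic: W = P₁V₁(1 − (V₁/V₂)^(γ−1))/(γ−1) → W_a/(P₁V₁) = -1.93.
Path (b) isothermal: W = P₁V₁ ln(V₂/V₁) → W_b/(P₁V₁) = -1.43.
W_a / W_b = -1.93 / -1.43 = 1.349.

W_a / W_b ≈ 1.35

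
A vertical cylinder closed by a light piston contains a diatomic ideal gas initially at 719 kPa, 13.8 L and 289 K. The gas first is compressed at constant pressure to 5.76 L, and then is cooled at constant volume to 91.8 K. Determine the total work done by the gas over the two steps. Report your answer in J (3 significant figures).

W_total ≈ -5780 J

Step 1 (isobaric): W = PΔV = (719 kPa)(5.76 − 13.8 L) = -5781 J.
Step 2 (isochoric): W = 0 (constant volume).
W_total = -5781 + 0 = -5781 J.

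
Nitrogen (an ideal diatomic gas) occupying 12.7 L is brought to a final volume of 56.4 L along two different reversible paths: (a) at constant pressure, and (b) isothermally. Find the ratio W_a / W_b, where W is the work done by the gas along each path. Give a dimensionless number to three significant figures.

W_a / W_b ≈ 2.31

Path (a) isobaric: W = P₁(V₂ − V₁) → W_a/(P₁V₁) = 3.441.
Path (b) isothermal: W = P₁V₁ ln(V₂/V₁) → W_b/(P₁V₁) = 1.491.
W_a / W_b = 3.441 / 1.491 = 2.308.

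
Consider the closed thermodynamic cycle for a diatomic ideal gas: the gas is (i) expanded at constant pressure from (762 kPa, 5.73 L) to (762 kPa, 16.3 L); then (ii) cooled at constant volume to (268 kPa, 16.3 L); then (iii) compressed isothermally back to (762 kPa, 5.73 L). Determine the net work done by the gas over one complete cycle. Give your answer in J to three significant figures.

Leg (i): W = PΔV = (762)(16.3 − 5.73) = 8054 J.
Leg (ii): W = 0.
Leg (iii): W = PᵢVᵢ ln(V_f/Vᵢ) = (4368) ln(5.73/16.3) = -4567 J.
W_net = 8054 − 4567 = 3487 J.

W_net ≈ 3490 J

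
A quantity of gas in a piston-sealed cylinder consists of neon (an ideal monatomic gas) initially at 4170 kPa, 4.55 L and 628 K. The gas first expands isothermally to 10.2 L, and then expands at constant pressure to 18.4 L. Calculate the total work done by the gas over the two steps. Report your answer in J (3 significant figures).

W_total ≈ 30600 J

Step 1 (isothermal): W = P₁V₁ ln(V₂/V₁) = (18974) ln(10.2/4.55) = 15317 J.
After step 1: P = 1860 kPa, V = 10.2 L, T = 628 K.
Step 2 (isobaric): W = PΔV = (1860 kPa)(18.4 − 10.2 L) = 15253 J.
W_total = 15317 + 15253 = 30570 J.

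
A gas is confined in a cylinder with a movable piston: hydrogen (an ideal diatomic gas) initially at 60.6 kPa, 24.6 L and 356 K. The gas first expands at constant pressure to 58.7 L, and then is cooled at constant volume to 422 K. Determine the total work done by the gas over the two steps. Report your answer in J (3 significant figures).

W_total ≈ 2070 J

Step 1 (isobaric): W = PΔV = (60.6 kPa)(58.7 − 24.6 L) = 2066 J.
Step 2 (isochoric): W = 0 (constant volume).
W_total = 2066 + 0 = 2066 J.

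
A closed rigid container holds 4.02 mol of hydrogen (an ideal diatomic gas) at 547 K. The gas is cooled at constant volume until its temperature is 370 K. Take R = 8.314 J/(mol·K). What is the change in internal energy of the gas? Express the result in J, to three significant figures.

ΔU ≈ -14800 J

Constant volume ⇒ W = 0, so Q = ΔU = nCᵥΔT with Cᵥ = 5R/2 = 20.79 J/(mol·K).
ΔU = (4.02)(20.79)(370 − 547) = -14789 J.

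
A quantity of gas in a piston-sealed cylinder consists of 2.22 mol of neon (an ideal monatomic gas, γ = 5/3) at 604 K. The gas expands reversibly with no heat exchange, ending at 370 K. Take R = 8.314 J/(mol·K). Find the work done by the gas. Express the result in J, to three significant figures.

Adiabatic ⇒ Q = 0, so W_by = −ΔU = nCᵥ(T₁ − T₂).
Cᵥ = 3R/2 = 12.47 J/(mol·K).
W = (2.22)(12.47)(604 − 370) = 6478 J.

W ≈ 6480 J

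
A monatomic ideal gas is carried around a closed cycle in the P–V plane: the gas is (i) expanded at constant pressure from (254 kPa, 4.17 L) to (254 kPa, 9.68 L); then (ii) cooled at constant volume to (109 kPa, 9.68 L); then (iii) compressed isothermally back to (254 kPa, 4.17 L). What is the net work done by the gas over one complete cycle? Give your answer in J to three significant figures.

W_net ≈ 511 J

Leg (i): W = PΔV = (254)(9.68 − 4.17) = 1400 J.
Leg (ii): W = 0.
Leg (iii): W = PᵢVᵢ ln(V_f/Vᵢ) = (1055) ln(4.17/9.68) = -888.6 J.
W_net = 1400 − 888.6 = 511 J.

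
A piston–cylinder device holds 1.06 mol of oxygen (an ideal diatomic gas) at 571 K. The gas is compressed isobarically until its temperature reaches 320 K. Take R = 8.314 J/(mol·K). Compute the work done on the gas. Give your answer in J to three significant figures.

Isobaric: W = P ΔV = nR ΔT.
W = (1.06)(8.314)(320 − 571) = -2212 J.
Work on gas = −W_by = 2212 J.

W ≈ 2210 J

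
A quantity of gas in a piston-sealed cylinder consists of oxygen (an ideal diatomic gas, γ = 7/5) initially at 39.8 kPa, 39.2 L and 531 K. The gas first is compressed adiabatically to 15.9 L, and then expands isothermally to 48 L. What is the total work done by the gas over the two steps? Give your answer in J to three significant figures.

Step 1 (adiabatic): W = (P₁V₁ − P₂V₂)/(γ−1) = (1560 − 2238)/0.4 = -1695 J.
After step 1: P = 140.8 kPa, V = 15.9 L, T = 761.8 K.
Step 2 (isothermal): W = P₁V₁ ln(V₂/V₁) = (2238) ln(48/15.9) = 2473 J.
W_total = -1695 + 2473 = 777.7 J.

W_total ≈ 778 J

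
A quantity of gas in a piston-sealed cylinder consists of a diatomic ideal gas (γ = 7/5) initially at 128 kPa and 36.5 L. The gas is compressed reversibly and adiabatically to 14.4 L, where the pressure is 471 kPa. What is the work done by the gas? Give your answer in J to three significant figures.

Adiabatic: W = (P₁V₁ − P₂V₂)/(γ − 1) with γ = 7/5.
P₁V₁ = 4672 J, P₂V₂ = 6782 J.
W = (4672 − 6782) / 0.4 = -5276 J.

W ≈ -5280 J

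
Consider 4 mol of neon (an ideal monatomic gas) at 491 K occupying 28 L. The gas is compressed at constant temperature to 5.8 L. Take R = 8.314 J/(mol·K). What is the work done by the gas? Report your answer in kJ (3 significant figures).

W ≈ -25.7 kJ

Isothermal: W = nRT ln(V₂/V₁).
W = (4)(8.314)(491) × ln(5.8/28)
  = 16329 × -1.574
W_by_gas = -25707 J.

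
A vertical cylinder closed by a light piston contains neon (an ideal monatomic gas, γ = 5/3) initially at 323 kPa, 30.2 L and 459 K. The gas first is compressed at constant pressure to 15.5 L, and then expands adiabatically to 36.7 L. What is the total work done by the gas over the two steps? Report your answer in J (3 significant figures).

Step 1 (isobaric): W = PΔV = (323 kPa)(15.5 − 30.2 L) = -4748 J.
After step 1: P = 323 kPa, V = 15.5 L, T = 235.6 K.
Step 2 (adiabatic): W = (P₁V₁ − P₂V₂)/(γ−1) = (5006 − 2818)/0.667 = 3282 J.
W_total = -4748 + 3282 = -1466 J.

W_total ≈ -1470 J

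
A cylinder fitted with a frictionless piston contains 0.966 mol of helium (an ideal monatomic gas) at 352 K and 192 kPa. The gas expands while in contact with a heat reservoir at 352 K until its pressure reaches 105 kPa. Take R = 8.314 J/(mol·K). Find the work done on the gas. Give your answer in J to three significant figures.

W ≈ -1710 J

Isothermal process: W = nRT ln(V₂/V₁) = nRT ln(P₁/P₂).
W = (0.966)(8.314)(352) × ln(192/105)
  = 2827 × ln(1.829) = 2827 × 0.6035
W_by_gas = 1706 J; work on gas = −W_by = -1706 J.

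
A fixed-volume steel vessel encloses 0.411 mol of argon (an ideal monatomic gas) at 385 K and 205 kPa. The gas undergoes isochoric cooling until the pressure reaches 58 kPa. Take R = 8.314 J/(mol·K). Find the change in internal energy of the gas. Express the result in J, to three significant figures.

Constant volume ⇒ W = 0, so Q = ΔU = nCᵥΔT with Cᵥ = 3R/2 = 12.47 J/(mol·K).
At constant V, T₂/T₁ = P₂/P₁ ⇒ ΔT = T₁(P₂/P₁ − 1) = 385·(58/205 − 1) = -276.1 K.
ΔU = (0.411)(12.47)(-276.1) = -1415 J.

ΔU ≈ -1420 J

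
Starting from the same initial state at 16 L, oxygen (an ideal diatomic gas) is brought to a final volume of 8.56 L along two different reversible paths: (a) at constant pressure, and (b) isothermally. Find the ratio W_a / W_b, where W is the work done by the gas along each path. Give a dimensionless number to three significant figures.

W_a / W_b ≈ 0.743

Path (a) isobaric: W = P₁(V₂ − V₁) → W_a/(P₁V₁) = -0.465.
Path (b) isothermal: W = P₁V₁ ln(V₂/V₁) → W_b/(P₁V₁) = -0.6255.
W_a / W_b = -0.465 / -0.6255 = 0.7434.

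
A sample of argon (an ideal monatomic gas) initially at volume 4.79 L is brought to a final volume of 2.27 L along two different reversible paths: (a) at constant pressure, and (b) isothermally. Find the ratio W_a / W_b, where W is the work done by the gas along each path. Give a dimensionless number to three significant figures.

W_a / W_b ≈ 0.705

Path (a) isobaric: W = P₁(V₂ − V₁) → W_a/(P₁V₁) = -0.5261.
Path (b) isothermal: W = P₁V₁ ln(V₂/V₁) → W_b/(P₁V₁) = -0.7468.
W_a / W_b = -0.5261 / -0.7468 = 0.7045.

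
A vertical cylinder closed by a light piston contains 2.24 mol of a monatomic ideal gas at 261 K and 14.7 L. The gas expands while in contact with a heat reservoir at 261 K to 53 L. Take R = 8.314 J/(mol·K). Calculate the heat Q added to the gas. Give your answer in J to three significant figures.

Q ≈ 6230 J

Isothermal ⇒ ΔU = 0, so Q = W = nRT ln(V₂/V₁).
Q = (2.24)(8.314)(261) ln(53/14.7) = 4861 × 1.282 = 6234 J.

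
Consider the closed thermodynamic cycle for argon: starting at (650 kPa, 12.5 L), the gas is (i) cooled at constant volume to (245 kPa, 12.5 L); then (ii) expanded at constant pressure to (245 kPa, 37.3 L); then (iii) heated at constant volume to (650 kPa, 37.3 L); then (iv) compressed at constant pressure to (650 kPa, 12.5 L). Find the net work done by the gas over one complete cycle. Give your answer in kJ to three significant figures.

Constant-volume legs do no work.
W(ii) = (245)(37.3 − 12.5) = 6076 J; W(iv) = (650)(12.5 − 37.3) = -16120 J.
W_net = 6076 − 16120 = -10044 J (the counter-clockwise enclosed area).

W_net ≈ -10.0 kJ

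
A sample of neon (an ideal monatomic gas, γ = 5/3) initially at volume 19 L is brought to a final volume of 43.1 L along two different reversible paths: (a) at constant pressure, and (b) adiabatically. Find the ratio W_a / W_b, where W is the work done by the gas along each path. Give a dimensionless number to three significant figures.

Path (a) isobaric: W = P₁(V₂ − V₁) → W_a/(P₁V₁) = 1.268.
Path (b) adiabatic: W = P₁V₁(1 − (V₁/V₂)^(γ−1))/(γ−1) → W_b/(P₁V₁) = 0.6312.
W_a / W_b = 1.268 / 0.6312 = 2.01.

W_a / W_b ≈ 2.01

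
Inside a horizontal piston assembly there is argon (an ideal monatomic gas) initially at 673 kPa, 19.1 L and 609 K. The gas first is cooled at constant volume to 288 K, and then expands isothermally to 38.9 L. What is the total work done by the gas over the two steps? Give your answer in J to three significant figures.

Step 1 (isochoric): W = 0 (constant volume).
After step 1: P = 318.3 kPa (V unchanged).
Step 2 (isothermal): W = P₁V₁ ln(V₂/V₁) = (6079) ln(38.9/19.1) = 4324 J.
W_total = 0 + 4324 = 4324 J.

W_total ≈ 4320 J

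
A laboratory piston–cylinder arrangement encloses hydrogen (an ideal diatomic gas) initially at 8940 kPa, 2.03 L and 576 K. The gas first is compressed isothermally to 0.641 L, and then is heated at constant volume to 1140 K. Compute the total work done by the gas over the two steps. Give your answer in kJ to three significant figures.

Step 1 (isothermal): W = P₁V₁ ln(V₂/V₁) = (18148) ln(0.641/2.03) = -20921 J.
Step 2 (isochoric): W = 0 (constant volume).
W_total = -20921 + 0 = -20921 J.

W_total ≈ -20.9 kJ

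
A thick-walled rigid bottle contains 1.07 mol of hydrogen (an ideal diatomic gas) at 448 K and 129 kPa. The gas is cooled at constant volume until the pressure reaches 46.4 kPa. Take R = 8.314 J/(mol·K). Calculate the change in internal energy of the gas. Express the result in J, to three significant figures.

ΔU ≈ -6380 J

Constant volume ⇒ W = 0, so Q = ΔU = nCᵥΔT with Cᵥ = 5R/2 = 20.79 J/(mol·K).
At constant V, T₂/T₁ = P₂/P₁ ⇒ ΔT = T₁(P₂/P₁ − 1) = 448·(46.4/129 − 1) = -286.9 K.
ΔU = (1.07)(20.79)(-286.9) = -6380 J.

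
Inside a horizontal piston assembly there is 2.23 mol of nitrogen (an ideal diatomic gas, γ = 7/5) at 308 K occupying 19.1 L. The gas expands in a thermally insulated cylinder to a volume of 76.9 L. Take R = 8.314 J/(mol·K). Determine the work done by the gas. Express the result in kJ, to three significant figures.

W ≈ 6.10 kJ

Adiabatic: TV^(γ−1) = const with γ = 7/5.
T₂ = T₁ (V₁/V₂)^(γ−1) = 308 × (19.1/76.9)^0.4 = 308 × 0.5729 = 176.4 K.
W_by = nCᵥ(T₁ − T₂) = (2.23)(20.79)(308 − 176.4) = 6098 J.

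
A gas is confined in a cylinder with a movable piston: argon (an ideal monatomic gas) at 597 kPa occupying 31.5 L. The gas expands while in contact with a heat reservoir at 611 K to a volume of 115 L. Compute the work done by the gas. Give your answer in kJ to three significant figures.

Isothermal: W = nRT ln(V₂/V₁) = P₁V₁ ln(V₂/V₁).
P₁V₁ = (597 kPa)(31.5 L) = 18806 J.
W = 18806 × ln(115/31.5) = 18806 × 1.295
W_by_gas = 24352 J.

W ≈ 24.4 kJ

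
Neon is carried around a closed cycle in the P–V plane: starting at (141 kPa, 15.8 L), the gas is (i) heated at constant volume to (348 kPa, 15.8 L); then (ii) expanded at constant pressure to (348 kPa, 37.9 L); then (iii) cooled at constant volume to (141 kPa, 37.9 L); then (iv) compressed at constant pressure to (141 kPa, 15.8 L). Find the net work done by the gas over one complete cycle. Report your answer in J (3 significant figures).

W_net ≈ 4570 J

Constant-volume legs do no work.
W(ii) = (348)(37.9 − 15.8) = 7691 J; W(iv) = (141)(15.8 − 37.9) = -3116 J.
W_net = 7691 − 3116 = 4575 J (the clockwise enclosed area).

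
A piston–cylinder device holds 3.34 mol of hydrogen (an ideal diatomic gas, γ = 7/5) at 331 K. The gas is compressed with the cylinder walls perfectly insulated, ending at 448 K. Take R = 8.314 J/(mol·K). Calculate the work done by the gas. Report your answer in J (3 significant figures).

Adiabatic ⇒ Q = 0, so W_by = −ΔU = nCᵥ(T₁ − T₂).
Cᵥ = 5R/2 = 20.79 J/(mol·K).
W = (3.34)(20.79)(331 − 448) = -8122 J.

W ≈ -8120 J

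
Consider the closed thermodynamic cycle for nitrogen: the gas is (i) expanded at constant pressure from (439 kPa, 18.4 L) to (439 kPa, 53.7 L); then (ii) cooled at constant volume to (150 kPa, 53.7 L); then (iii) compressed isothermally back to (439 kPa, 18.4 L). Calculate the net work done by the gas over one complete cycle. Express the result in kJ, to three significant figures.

W_net ≈ 6.87 kJ

Leg (i): W = PΔV = (439)(53.7 − 18.4) = 15497 J.
Leg (ii): W = 0.
Leg (iii): W = PᵢVᵢ ln(V_f/Vᵢ) = (8055) ln(18.4/53.7) = -8627 J.
W_net = 15497 − 8627 = 6869 J.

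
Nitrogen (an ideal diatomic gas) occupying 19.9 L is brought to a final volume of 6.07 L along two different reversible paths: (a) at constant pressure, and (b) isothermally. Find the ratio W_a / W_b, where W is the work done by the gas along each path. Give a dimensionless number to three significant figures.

Path (a) isobaric: W = P₁(V₂ − V₁) → W_a/(P₁V₁) = -0.695.
Path (b) isothermal: W = P₁V₁ ln(V₂/V₁) → W_b/(P₁V₁) = -1.187.
W_a / W_b = -0.695 / -1.187 = 0.5853.

W_a / W_b ≈ 0.585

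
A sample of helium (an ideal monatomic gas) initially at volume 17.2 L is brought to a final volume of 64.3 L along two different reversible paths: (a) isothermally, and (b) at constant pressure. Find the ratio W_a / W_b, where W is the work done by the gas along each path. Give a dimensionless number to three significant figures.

W_a / W_b ≈ 0.482

Path (a) isothermal: W = P₁V₁ ln(V₂/V₁) → W_a/(P₁V₁) = 1.319.
Path (b) isobaric: W = P₁(V₂ − V₁) → W_b/(P₁V₁) = 2.738.
W_a / W_b = 1.319 / 2.738 = 0.4815.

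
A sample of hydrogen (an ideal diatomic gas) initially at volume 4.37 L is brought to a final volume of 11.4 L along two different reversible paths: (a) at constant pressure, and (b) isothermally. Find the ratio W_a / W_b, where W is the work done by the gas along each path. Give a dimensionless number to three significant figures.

W_a / W_b ≈ 1.68

Path (a) isobaric: W = P₁(V₂ − V₁) → W_a/(P₁V₁) = 1.609.
Path (b) isothermal: W = P₁V₁ ln(V₂/V₁) → W_b/(P₁V₁) = 0.9589.
W_a / W_b = 1.609 / 0.9589 = 1.678.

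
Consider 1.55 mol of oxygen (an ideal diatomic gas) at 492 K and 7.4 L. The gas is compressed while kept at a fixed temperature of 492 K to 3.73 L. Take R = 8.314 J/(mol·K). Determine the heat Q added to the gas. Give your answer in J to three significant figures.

Isothermal ⇒ ΔU = 0, so Q = W = nRT ln(V₂/V₁).
Q = (1.55)(8.314)(492) ln(3.73/7.4) = 6340 × -0.6851 = -4344 J.

Q ≈ -4340 J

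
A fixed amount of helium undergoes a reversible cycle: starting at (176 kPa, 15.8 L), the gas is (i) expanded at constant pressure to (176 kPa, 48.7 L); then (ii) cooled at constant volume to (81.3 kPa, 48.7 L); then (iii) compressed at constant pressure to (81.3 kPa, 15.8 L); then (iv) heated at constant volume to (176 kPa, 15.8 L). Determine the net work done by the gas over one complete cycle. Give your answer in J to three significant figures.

Constant-volume legs do no work.
W(i) = (176)(48.7 − 15.8) = 5790 J; W(iii) = (81.3)(15.8 − 48.7) = -2675 J.
W_net = 5790 − 2675 = 3116 J (the clockwise enclosed area).

W_net ≈ 3120 J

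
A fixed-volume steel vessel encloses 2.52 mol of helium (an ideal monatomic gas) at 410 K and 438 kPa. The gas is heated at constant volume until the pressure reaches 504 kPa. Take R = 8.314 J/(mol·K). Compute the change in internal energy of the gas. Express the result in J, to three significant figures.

Constant volume ⇒ W = 0, so Q = ΔU = nCᵥΔT with Cᵥ = 3R/2 = 12.47 J/(mol·K).
At constant V, T₂/T₁ = P₂/P₁ ⇒ ΔT = T₁(P₂/P₁ − 1) = 410·(504/438 − 1) = 61.78 K.
ΔU = (2.52)(12.47)(61.78) = 1942 J.

ΔU ≈ 1940 J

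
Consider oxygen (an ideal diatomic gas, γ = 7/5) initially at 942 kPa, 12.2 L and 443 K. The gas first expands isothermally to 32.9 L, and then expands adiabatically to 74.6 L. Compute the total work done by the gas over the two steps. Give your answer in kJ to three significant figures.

Step 1 (isothermal): W = P₁V₁ ln(V₂/V₁) = (11492) ln(32.9/12.2) = 11401 J.
After step 1: P = 349.3 kPa, V = 32.9 L, T = 443 K.
Step 2 (adiabatic): W = (P₁V₁ − P₂V₂)/(γ−1) = (11492 − 8283)/0.4 = 8023 J.
W_total = 11401 + 8023 = 19424 J.

W_total ≈ 19.4 kJ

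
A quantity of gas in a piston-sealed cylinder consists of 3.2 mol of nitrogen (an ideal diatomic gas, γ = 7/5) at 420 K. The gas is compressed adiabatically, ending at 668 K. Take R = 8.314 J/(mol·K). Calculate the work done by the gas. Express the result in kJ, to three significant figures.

W ≈ -16.5 kJ

Adiabatic ⇒ Q = 0, so W_by = −ΔU = nCᵥ(T₁ − T₂).
Cᵥ = 5R/2 = 20.79 J/(mol·K).
W = (3.2)(20.79)(420 − 668) = -16495 J.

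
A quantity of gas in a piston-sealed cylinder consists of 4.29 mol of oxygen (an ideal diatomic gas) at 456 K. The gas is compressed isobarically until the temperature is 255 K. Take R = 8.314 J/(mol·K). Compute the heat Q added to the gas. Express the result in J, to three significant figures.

Isobaric: W = nRΔT = (4.29)(8.314)(-201) = -7169 J.
ΔU = nCᵥΔT with Cᵥ = 5R/2: ΔU = (4.29)(20.79)(-201) = -17923 J.
Q = ΔU + W = -17923 − 7169 = -25092 J.

Q ≈ -25100 J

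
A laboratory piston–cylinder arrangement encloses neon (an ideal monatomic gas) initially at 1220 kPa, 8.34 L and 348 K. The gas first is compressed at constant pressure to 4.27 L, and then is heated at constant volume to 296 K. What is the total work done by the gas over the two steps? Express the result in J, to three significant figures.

Step 1 (isobaric): W = PΔV = (1220 kPa)(4.27 − 8.34 L) = -4965 J.
Step 2 (isochoric): W = 0 (constant volume).
W_total = -4965 + 0 = -4965 J.

W_total ≈ -4970 J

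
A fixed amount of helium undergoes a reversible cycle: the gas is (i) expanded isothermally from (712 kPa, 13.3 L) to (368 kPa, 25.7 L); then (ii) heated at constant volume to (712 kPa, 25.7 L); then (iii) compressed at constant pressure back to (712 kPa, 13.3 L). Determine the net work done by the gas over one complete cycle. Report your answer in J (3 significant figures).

Leg (i): W = PᵢVᵢ ln(V_f/Vᵢ) = (9470) ln(25.7/13.3) = 6238 J.
Leg (ii): W = 0.
Leg (iii): W = PΔV = (712)(13.3 − 25.7) = -8829 J.
W_net = 6238 − 8829 = -2591 J.

W_net ≈ -2590 J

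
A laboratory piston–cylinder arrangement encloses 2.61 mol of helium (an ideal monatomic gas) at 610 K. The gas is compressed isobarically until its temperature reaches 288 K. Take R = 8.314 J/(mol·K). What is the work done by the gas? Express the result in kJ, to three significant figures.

Isobaric: W = P ΔV = nR ΔT.
W = (2.61)(8.314)(288 − 610) = -6987 J.

W ≈ -6.99 kJ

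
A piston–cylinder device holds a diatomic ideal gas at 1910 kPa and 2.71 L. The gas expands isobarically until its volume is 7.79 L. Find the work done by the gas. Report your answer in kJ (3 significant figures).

W ≈ 9.70 kJ

Isobaric: W = P ΔV.
W = (1910 kPa)(7.79 − 2.71 L) = (1910)(5.08) = 9703 J.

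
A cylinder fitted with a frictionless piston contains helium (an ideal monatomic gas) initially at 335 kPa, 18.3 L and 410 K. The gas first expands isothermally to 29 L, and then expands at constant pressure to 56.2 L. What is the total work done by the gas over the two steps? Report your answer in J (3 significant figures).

Step 1 (isothermal): W = P₁V₁ ln(V₂/V₁) = (6130) ln(29/18.3) = 2822 J.
After step 1: P = 211.4 kPa, V = 29 L, T = 410 K.
Step 2 (isobaric): W = PΔV = (211.4 kPa)(56.2 − 29 L) = 5750 J.
W_total = 2822 + 5750 = 8572 J.

W_total ≈ 8570 J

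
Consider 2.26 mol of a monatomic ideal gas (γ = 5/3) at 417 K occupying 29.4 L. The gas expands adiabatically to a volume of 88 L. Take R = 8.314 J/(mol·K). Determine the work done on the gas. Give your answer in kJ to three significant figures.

W ≈ -6.09 kJ

Adiabatic: TV^(γ−1) = const with γ = 5/3.
T₂ = T₁ (V₁/V₂)^(γ−1) = 417 × (29.4/88)^0.667 = 417 × 0.4815 = 200.8 K.
W_by = nCᵥ(T₁ − T₂) = (2.26)(12.47)(417 − 200.8) = 6094 J.
Work on gas = −W_by = -6094 J.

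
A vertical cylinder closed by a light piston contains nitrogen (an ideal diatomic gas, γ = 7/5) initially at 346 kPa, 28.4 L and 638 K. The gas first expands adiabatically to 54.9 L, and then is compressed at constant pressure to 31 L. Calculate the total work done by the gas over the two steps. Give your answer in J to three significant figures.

Step 1 (adiabatic): W = (P₁V₁ − P₂V₂)/(γ−1) = (9826 − 7549)/0.4 = 5693 J.
After step 1: P = 137.5 kPa, V = 54.9 L, T = 490.1 K.
Step 2 (isobaric): W = PΔV = (137.5 kPa)(31 − 54.9 L) = -3286 J.
W_total = 5693 − 3286 = 2407 J.

W_total ≈ 2410 J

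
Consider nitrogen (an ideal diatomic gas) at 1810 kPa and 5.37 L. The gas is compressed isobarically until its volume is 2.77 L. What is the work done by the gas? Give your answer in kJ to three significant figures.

Isobaric: W = P ΔV.
W = (1810 kPa)(2.77 − 5.37 L) = (1810)(-2.6) = -4706 J.

W ≈ -4.71 kJ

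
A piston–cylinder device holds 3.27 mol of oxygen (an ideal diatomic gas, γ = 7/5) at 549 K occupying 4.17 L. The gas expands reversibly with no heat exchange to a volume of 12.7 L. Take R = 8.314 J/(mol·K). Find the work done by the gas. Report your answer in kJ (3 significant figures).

Adiabatic: TV^(γ−1) = const with γ = 7/5.
T₂ = T₁ (V₁/V₂)^(γ−1) = 549 × (4.17/12.7)^0.4 = 549 × 0.6405 = 351.6 K.
W_by = nCᵥ(T₁ − T₂) = (3.27)(20.79)(549 − 351.6) = 13414 J.

W ≈ 13.4 kJ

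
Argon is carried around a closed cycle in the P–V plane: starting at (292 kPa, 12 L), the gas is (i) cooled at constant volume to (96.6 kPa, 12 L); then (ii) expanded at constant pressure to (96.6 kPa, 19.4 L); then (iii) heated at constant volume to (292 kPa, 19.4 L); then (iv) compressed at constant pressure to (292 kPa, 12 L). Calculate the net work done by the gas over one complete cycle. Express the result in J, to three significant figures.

Constant-volume legs do no work.
W(ii) = (96.6)(19.4 − 12) = 714.8 J; W(iv) = (292)(12 − 19.4) = -2161 J.
W_net = 714.8 − 2161 = -1446 J (the counter-clockwise enclosed area).

W_net ≈ -1450 J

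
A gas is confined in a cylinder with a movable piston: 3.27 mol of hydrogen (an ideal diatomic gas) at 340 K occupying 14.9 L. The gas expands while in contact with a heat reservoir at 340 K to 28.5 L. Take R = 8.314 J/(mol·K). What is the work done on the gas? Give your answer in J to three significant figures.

W ≈ -5990 J

Isothermal: W = nRT ln(V₂/V₁).
W = (3.27)(8.314)(340) × ln(28.5/14.9)
  = 9244 × 0.6485
W_by_gas = 5995 J; work on gas = −W_by = -5995 J.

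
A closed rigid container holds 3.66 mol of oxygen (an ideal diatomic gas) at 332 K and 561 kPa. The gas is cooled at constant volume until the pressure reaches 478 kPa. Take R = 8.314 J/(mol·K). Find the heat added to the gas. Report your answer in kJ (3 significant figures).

Constant volume ⇒ W = 0, so Q = ΔU = nCᵥΔT with Cᵥ = 5R/2 = 20.79 J/(mol·K).
At constant V, T₂/T₁ = P₂/P₁ ⇒ ΔT = T₁(P₂/P₁ − 1) = 332·(478/561 − 1) = -49.12 K.
ΔU = (3.66)(20.79)(-49.12) = -3737 J.

Q ≈ -3.74 kJ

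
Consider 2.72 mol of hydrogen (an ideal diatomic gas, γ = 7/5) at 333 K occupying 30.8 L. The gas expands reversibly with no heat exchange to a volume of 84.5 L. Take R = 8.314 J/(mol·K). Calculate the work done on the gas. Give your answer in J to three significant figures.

W ≈ -6250 J

Adiabatic: TV^(γ−1) = const with γ = 7/5.
T₂ = T₁ (V₁/V₂)^(γ−1) = 333 × (30.8/84.5)^0.4 = 333 × 0.6678 = 222.4 K.
W_by = nCᵥ(T₁ − T₂) = (2.72)(20.79)(333 − 222.4) = 6253 J.
Work on gas = −W_by = -6253 J.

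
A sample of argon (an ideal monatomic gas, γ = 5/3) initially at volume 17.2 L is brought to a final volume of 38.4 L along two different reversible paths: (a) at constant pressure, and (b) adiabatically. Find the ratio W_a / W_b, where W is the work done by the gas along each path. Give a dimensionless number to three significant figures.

W_a / W_b ≈ 1.98

Path (a) isobaric: W = P₁(V₂ − V₁) → W_a/(P₁V₁) = 1.233.
Path (b) adiabatic: W = P₁V₁(1 − (V₁/V₂)^(γ−1))/(γ−1) → W_b/(P₁V₁) = 0.6219.
W_a / W_b = 1.233 / 0.6219 = 1.982.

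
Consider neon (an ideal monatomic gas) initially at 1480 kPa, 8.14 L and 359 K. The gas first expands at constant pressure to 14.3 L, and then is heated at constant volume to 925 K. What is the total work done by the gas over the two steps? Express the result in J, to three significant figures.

Step 1 (isobaric): W = PΔV = (1480 kPa)(14.3 − 8.14 L) = 9117 J.
Step 2 (isochoric): W = 0 (constant volume).
W_total = 9117 + 0 = 9117 J.

W_total ≈ 9120 J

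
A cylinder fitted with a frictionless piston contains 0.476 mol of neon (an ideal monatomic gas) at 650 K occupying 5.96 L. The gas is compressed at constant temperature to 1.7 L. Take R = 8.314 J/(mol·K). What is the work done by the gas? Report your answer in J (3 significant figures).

W ≈ -3230 J

Isothermal: W = nRT ln(V₂/V₁).
W = (0.476)(8.314)(650) × ln(1.7/5.96)
  = 2572 × -1.254
W_by_gas = -3227 J.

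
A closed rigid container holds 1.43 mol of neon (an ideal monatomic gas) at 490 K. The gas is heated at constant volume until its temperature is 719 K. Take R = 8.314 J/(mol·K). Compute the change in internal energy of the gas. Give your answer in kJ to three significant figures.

Constant volume ⇒ W = 0, so Q = ΔU = nCᵥΔT with Cᵥ = 3R/2 = 12.47 J/(mol·K).
ΔU = (1.43)(12.47)(719 − 490) = 4084 J.

ΔU ≈ 4.08 kJ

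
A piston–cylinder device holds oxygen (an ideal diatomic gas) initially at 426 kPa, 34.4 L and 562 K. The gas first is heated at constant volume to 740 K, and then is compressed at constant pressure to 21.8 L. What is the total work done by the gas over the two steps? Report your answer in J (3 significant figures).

W_total ≈ -7070 J

Step 1 (isochoric): W = 0 (constant volume).
After step 1: P = 560.9 kPa (V unchanged).
Step 2 (isobaric): W = PΔV = (560.9 kPa)(21.8 − 34.4 L) = -7068 J.
W_total = 0 − 7068 = -7068 J.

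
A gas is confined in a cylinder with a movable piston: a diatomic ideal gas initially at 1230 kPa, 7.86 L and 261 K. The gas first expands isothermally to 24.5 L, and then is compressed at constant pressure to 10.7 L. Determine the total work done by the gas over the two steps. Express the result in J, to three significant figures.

W_total ≈ 5550 J

Step 1 (isothermal): W = P₁V₁ ln(V₂/V₁) = (9668) ln(24.5/7.86) = 10991 J.
After step 1: P = 394.6 kPa, V = 24.5 L, T = 261 K.
Step 2 (isobaric): W = PΔV = (394.6 kPa)(10.7 − 24.5 L) = -5446 J.
W_total = 10991 − 5446 = 5546 J.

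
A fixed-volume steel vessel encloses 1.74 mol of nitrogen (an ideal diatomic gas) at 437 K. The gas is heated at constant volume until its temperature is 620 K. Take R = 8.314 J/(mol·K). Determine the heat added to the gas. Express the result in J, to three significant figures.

Q ≈ 6620 J

Constant volume ⇒ W = 0, so Q = ΔU = nCᵥΔT with Cᵥ = 5R/2 = 20.79 J/(mol·K).
ΔU = (1.74)(20.79)(620 − 437) = 6618 J.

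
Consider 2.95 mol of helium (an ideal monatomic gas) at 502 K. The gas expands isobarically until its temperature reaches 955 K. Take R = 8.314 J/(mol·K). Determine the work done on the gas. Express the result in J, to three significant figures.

Isobaric: W = P ΔV = nR ΔT.
W = (2.95)(8.314)(955 − 502) = 11110 J.
Work on gas = −W_by = -11110 J.

W ≈ -11100 J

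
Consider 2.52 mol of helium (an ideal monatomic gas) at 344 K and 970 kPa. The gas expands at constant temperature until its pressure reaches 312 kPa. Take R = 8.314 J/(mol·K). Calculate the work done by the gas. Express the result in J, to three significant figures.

W ≈ 8180 J

Isothermal process: W = nRT ln(V₂/V₁) = nRT ln(P₁/P₂).
W = (2.52)(8.314)(344) × ln(970/312)
  = 7207 × ln(3.109) = 7207 × 1.134
W_by_gas = 8175 J.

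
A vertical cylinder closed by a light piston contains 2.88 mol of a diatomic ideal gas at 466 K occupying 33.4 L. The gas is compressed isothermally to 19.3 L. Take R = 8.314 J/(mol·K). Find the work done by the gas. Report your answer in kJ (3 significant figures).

W ≈ -6.12 kJ

Isothermal: W = nRT ln(V₂/V₁).
W = (2.88)(8.314)(466) × ln(19.3/33.4)
  = 11158 × -0.5485
W_by_gas = -6120 J.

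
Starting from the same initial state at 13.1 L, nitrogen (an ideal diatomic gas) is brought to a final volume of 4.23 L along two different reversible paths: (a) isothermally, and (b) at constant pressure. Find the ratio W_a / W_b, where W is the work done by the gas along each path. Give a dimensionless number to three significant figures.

W_a / W_b ≈ 1.67

Path (a) isothermal: W = P₁V₁ ln(V₂/V₁) → W_a/(P₁V₁) = -1.13.
Path (b) isobaric: W = P₁(V₂ − V₁) → W_b/(P₁V₁) = -0.6771.
W_a / W_b = -1.13 / -0.6771 = 1.669.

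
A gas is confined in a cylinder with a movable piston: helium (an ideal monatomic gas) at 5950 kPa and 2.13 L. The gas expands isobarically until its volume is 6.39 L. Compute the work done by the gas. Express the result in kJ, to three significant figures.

W ≈ 25.3 kJ

Isobaric: W = P ΔV.
W = (5950 kPa)(6.39 − 2.13 L) = (5950)(4.26) = 25347 J.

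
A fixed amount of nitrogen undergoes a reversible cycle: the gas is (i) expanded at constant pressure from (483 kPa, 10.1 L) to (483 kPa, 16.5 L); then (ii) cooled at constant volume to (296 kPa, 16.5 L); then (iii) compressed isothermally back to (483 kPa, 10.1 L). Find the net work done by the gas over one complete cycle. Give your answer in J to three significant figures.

W_net ≈ 694 J

Leg (i): W = PΔV = (483)(16.5 − 10.1) = 3091 J.
Leg (ii): W = 0.
Leg (iii): W = PᵢVᵢ ln(V_f/Vᵢ) = (4884) ln(10.1/16.5) = -2397 J.
W_net = 3091 − 2397 = 694 J.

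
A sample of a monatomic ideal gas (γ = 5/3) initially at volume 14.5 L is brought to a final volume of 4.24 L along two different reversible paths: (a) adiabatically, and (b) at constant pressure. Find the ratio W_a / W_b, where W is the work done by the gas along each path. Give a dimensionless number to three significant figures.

Path (a) adiabatic: W = P₁V₁(1 − (V₁/V₂)^(γ−1))/(γ−1) → W_a/(P₁V₁) = -1.905.
Path (b) isobaric: W = P₁(V₂ − V₁) → W_b/(P₁V₁) = -0.7076.
W_a / W_b = -1.905 / -0.7076 = 2.692.

W_a / W_b ≈ 2.69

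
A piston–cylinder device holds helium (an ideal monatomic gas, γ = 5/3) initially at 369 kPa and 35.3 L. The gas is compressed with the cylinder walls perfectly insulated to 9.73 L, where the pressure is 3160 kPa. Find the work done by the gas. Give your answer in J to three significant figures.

Adiabatic: W = (P₁V₁ − P₂V₂)/(γ − 1) with γ = 5/3.
P₁V₁ = 13026 J, P₂V₂ = 30747 J.
W = (13026 − 30747) / 0.6667 = -26582 J.

W ≈ -26600 J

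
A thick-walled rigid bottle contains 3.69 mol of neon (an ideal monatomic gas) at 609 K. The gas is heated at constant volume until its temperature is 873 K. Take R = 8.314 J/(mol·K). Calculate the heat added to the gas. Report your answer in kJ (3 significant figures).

Constant volume ⇒ W = 0, so Q = ΔU = nCᵥΔT with Cᵥ = 3R/2 = 12.47 J/(mol·K).
ΔU = (3.69)(12.47)(873 − 609) = 12149 J.

Q ≈ 12.1 kJ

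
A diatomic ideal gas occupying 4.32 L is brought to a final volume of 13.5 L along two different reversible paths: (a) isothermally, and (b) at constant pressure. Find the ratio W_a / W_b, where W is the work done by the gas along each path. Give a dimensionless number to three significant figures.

W_a / W_b ≈ 0.536

Path (a) isothermal: W = P₁V₁ ln(V₂/V₁) → W_a/(P₁V₁) = 1.139.
Path (b) isobaric: W = P₁(V₂ − V₁) → W_b/(P₁V₁) = 2.125.
W_a / W_b = 1.139 / 2.125 = 0.5362.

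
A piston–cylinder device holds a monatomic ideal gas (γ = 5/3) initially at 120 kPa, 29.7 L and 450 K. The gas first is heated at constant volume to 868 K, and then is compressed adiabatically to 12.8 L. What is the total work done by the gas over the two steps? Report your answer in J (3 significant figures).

W_total ≈ -7760 J

Step 1 (isochoric): W = 0 (constant volume).
After step 1: P = 231.5 kPa (V unchanged).
Step 2 (adiabatic): W = (P₁V₁ − P₂V₂)/(γ−1) = (6875 − 12049)/0.667 = -7761 J.
W_total = 0 − 7761 = -7761 J.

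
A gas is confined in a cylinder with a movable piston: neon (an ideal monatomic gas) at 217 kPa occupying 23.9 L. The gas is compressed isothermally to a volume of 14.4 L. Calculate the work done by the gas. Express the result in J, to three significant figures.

Isothermal: W = nRT ln(V₂/V₁) = P₁V₁ ln(V₂/V₁).
P₁V₁ = (217 kPa)(23.9 L) = 5186 J.
W = 5186 × ln(14.4/23.9) = 5186 × -0.5067
W_by_gas = -2628 J.

W ≈ -2630 J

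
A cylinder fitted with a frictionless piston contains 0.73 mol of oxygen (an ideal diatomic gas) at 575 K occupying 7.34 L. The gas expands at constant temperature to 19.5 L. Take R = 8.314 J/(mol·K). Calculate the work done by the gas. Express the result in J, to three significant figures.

Isothermal: W = nRT ln(V₂/V₁).
W = (0.73)(8.314)(575) × ln(19.5/7.34)
  = 3490 × 0.9771
W_by_gas = 3410 J.

W ≈ 3410 J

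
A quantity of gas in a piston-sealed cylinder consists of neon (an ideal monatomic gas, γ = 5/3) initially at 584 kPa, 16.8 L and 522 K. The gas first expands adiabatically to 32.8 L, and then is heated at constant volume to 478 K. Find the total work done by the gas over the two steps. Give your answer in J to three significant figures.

Step 1 (adiabatic): W = (P₁V₁ − P₂V₂)/(γ−1) = (9811 − 6281)/0.667 = 5296 J.
Step 2 (isochoric): W = 0 (constant volume).
W_total = 5296 + 0 = 5296 J.

W_total ≈ 5300 J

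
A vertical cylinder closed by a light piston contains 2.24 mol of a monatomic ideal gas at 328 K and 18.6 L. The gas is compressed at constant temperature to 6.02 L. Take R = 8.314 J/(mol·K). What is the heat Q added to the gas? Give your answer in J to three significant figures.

Q ≈ -6890 J

Isothermal ⇒ ΔU = 0, so Q = W = nRT ln(V₂/V₁).
Q = (2.24)(8.314)(328) ln(6.02/18.6) = 6108 × -1.128 = -6891 J.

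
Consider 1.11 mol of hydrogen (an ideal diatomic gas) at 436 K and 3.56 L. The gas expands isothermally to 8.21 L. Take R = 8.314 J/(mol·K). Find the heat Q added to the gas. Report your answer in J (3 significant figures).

Isothermal ⇒ ΔU = 0, so Q = W = nRT ln(V₂/V₁).
Q = (1.11)(8.314)(436) ln(8.21/3.56) = 4024 × 0.8356 = 3362 J.

Q ≈ 3360 J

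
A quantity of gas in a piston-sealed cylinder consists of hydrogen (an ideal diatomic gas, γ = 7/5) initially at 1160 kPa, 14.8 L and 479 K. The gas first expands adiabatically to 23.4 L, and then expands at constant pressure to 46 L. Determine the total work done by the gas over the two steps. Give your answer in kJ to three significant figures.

Step 1 (adiabatic): W = (P₁V₁ − P₂V₂)/(γ−1) = (17168 − 14293)/0.4 = 7186 J.
After step 1: P = 610.8 kPa, V = 23.4 L, T = 398.8 K.
Step 2 (isobaric): W = PΔV = (610.8 kPa)(46 − 23.4 L) = 13805 J.
W_total = 7186 + 13805 = 20991 J.

W_total ≈ 21.0 kJ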